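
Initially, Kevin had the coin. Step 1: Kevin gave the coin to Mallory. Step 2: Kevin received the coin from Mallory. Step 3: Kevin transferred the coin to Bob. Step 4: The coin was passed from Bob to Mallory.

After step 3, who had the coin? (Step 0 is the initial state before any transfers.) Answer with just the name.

Tracking the coin holder through step 3:
After step 0 (start): Kevin
After step 1: Mallory
After step 2: Kevin
After step 3: Bob

At step 3, the holder is Bob.

Answer: Bob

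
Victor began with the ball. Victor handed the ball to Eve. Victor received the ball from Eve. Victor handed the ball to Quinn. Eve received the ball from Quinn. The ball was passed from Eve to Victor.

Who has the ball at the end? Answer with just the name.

Answer: Victor

Derivation:
Tracking the ball through each event:
Start: Victor has the ball.
After event 1: Eve has the ball.
After event 2: Victor has the ball.
After event 3: Quinn has the ball.
After event 4: Eve has the ball.
After event 5: Victor has the ball.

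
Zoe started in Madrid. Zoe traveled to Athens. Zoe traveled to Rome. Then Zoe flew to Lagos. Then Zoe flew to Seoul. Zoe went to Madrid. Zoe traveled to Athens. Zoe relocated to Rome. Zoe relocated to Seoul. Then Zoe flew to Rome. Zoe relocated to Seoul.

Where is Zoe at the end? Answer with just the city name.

Tracking Zoe's location:
Start: Zoe is in Madrid.
After move 1: Madrid -> Athens. Zoe is in Athens.
After move 2: Athens -> Rome. Zoe is in Rome.
After move 3: Rome -> Lagos. Zoe is in Lagos.
After move 4: Lagos -> Seoul. Zoe is in Seoul.
After move 5: Seoul -> Madrid. Zoe is in Madrid.
After move 6: Madrid -> Athens. Zoe is in Athens.
After move 7: Athens -> Rome. Zoe is in Rome.
After move 8: Rome -> Seoul. Zoe is in Seoul.
After move 9: Seoul -> Rome. Zoe is in Rome.
After move 10: Rome -> Seoul. Zoe is in Seoul.

Answer: Seoul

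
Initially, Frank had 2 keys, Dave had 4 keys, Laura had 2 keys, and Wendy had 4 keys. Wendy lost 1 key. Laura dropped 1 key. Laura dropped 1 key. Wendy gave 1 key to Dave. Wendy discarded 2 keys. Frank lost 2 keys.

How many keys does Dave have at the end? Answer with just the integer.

Answer: 5

Derivation:
Tracking counts step by step:
Start: Frank=2, Dave=4, Laura=2, Wendy=4
Event 1 (Wendy -1): Wendy: 4 -> 3. State: Frank=2, Dave=4, Laura=2, Wendy=3
Event 2 (Laura -1): Laura: 2 -> 1. State: Frank=2, Dave=4, Laura=1, Wendy=3
Event 3 (Laura -1): Laura: 1 -> 0. State: Frank=2, Dave=4, Laura=0, Wendy=3
Event 4 (Wendy -> Dave, 1): Wendy: 3 -> 2, Dave: 4 -> 5. State: Frank=2, Dave=5, Laura=0, Wendy=2
Event 5 (Wendy -2): Wendy: 2 -> 0. State: Frank=2, Dave=5, Laura=0, Wendy=0
Event 6 (Frank -2): Frank: 2 -> 0. State: Frank=0, Dave=5, Laura=0, Wendy=0

Dave's final count: 5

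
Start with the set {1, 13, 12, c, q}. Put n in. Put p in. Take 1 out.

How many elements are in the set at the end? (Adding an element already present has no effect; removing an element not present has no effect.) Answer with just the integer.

Tracking the set through each operation:
Start: {1, 12, 13, c, q}
Event 1 (add n): added. Set: {1, 12, 13, c, n, q}
Event 2 (add p): added. Set: {1, 12, 13, c, n, p, q}
Event 3 (remove 1): removed. Set: {12, 13, c, n, p, q}

Final set: {12, 13, c, n, p, q} (size 6)

Answer: 6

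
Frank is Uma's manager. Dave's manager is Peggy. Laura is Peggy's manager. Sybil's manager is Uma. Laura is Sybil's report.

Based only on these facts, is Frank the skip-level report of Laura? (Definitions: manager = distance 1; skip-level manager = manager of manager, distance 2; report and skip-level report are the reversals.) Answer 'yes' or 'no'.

Answer: no

Derivation:
Reconstructing the manager chain from the given facts:
  Frank -> Uma -> Sybil -> Laura -> Peggy -> Dave
(each arrow means 'manager of the next')
Positions in the chain (0 = top):
  position of Frank: 0
  position of Uma: 1
  position of Sybil: 2
  position of Laura: 3
  position of Peggy: 4
  position of Dave: 5

Frank is at position 0, Laura is at position 3; signed distance (j - i) = 3.
'skip-level report' requires j - i = -2. Actual distance is 3, so the relation does NOT hold.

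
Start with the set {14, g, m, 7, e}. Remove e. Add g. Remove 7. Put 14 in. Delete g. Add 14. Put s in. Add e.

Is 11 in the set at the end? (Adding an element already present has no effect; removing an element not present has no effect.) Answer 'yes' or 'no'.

Tracking the set through each operation:
Start: {14, 7, e, g, m}
Event 1 (remove e): removed. Set: {14, 7, g, m}
Event 2 (add g): already present, no change. Set: {14, 7, g, m}
Event 3 (remove 7): removed. Set: {14, g, m}
Event 4 (add 14): already present, no change. Set: {14, g, m}
Event 5 (remove g): removed. Set: {14, m}
Event 6 (add 14): already present, no change. Set: {14, m}
Event 7 (add s): added. Set: {14, m, s}
Event 8 (add e): added. Set: {14, e, m, s}

Final set: {14, e, m, s} (size 4)
11 is NOT in the final set.

Answer: no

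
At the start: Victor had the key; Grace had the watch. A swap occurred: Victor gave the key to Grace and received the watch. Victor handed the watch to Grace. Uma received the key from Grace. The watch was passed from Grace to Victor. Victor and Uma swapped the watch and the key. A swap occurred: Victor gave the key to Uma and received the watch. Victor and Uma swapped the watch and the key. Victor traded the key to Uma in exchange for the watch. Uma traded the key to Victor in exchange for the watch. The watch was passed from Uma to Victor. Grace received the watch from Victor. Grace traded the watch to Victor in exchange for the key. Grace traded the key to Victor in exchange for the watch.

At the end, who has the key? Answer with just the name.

Tracking all object holders:
Start: key:Victor, watch:Grace
Event 1 (swap key<->watch: now key:Grace, watch:Victor). State: key:Grace, watch:Victor
Event 2 (give watch: Victor -> Grace). State: key:Grace, watch:Grace
Event 3 (give key: Grace -> Uma). State: key:Uma, watch:Grace
Event 4 (give watch: Grace -> Victor). State: key:Uma, watch:Victor
Event 5 (swap watch<->key: now watch:Uma, key:Victor). State: key:Victor, watch:Uma
Event 6 (swap key<->watch: now key:Uma, watch:Victor). State: key:Uma, watch:Victor
Event 7 (swap watch<->key: now watch:Uma, key:Victor). State: key:Victor, watch:Uma
Event 8 (swap key<->watch: now key:Uma, watch:Victor). State: key:Uma, watch:Victor
Event 9 (swap key<->watch: now key:Victor, watch:Uma). State: key:Victor, watch:Uma
Event 10 (give watch: Uma -> Victor). State: key:Victor, watch:Victor
Event 11 (give watch: Victor -> Grace). State: key:Victor, watch:Grace
Event 12 (swap watch<->key: now watch:Victor, key:Grace). State: key:Grace, watch:Victor
Event 13 (swap key<->watch: now key:Victor, watch:Grace). State: key:Victor, watch:Grace

Final state: key:Victor, watch:Grace
The key is held by Victor.

Answer: Victor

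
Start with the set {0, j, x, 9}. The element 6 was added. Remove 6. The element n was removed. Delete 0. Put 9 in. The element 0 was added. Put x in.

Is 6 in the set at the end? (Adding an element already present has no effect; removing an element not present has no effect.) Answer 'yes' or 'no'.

Tracking the set through each operation:
Start: {0, 9, j, x}
Event 1 (add 6): added. Set: {0, 6, 9, j, x}
Event 2 (remove 6): removed. Set: {0, 9, j, x}
Event 3 (remove n): not present, no change. Set: {0, 9, j, x}
Event 4 (remove 0): removed. Set: {9, j, x}
Event 5 (add 9): already present, no change. Set: {9, j, x}
Event 6 (add 0): added. Set: {0, 9, j, x}
Event 7 (add x): already present, no change. Set: {0, 9, j, x}

Final set: {0, 9, j, x} (size 4)
6 is NOT in the final set.

Answer: no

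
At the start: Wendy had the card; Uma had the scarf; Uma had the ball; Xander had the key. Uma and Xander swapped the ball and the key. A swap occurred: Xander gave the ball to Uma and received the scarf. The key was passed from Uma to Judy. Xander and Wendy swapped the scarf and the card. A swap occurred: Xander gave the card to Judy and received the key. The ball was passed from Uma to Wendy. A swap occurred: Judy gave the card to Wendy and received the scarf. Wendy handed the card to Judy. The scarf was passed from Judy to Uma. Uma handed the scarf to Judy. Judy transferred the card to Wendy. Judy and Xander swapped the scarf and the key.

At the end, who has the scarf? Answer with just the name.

Answer: Xander

Derivation:
Tracking all object holders:
Start: card:Wendy, scarf:Uma, ball:Uma, key:Xander
Event 1 (swap ball<->key: now ball:Xander, key:Uma). State: card:Wendy, scarf:Uma, ball:Xander, key:Uma
Event 2 (swap ball<->scarf: now ball:Uma, scarf:Xander). State: card:Wendy, scarf:Xander, ball:Uma, key:Uma
Event 3 (give key: Uma -> Judy). State: card:Wendy, scarf:Xander, ball:Uma, key:Judy
Event 4 (swap scarf<->card: now scarf:Wendy, card:Xander). State: card:Xander, scarf:Wendy, ball:Uma, key:Judy
Event 5 (swap card<->key: now card:Judy, key:Xander). State: card:Judy, scarf:Wendy, ball:Uma, key:Xander
Event 6 (give ball: Uma -> Wendy). State: card:Judy, scarf:Wendy, ball:Wendy, key:Xander
Event 7 (swap card<->scarf: now card:Wendy, scarf:Judy). State: card:Wendy, scarf:Judy, ball:Wendy, key:Xander
Event 8 (give card: Wendy -> Judy). State: card:Judy, scarf:Judy, ball:Wendy, key:Xander
Event 9 (give scarf: Judy -> Uma). State: card:Judy, scarf:Uma, ball:Wendy, key:Xander
Event 10 (give scarf: Uma -> Judy). State: card:Judy, scarf:Judy, ball:Wendy, key:Xander
Event 11 (give card: Judy -> Wendy). State: card:Wendy, scarf:Judy, ball:Wendy, key:Xander
Event 12 (swap scarf<->key: now scarf:Xander, key:Judy). State: card:Wendy, scarf:Xander, ball:Wendy, key:Judy

Final state: card:Wendy, scarf:Xander, ball:Wendy, key:Judy
The scarf is held by Xander.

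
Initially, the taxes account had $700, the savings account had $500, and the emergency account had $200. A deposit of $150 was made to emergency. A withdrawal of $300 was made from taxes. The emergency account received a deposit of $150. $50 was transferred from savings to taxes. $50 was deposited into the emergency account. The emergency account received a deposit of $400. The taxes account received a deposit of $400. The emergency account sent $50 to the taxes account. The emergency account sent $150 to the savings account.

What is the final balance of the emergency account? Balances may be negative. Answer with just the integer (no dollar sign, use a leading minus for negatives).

Tracking account balances step by step:
Start: taxes=700, savings=500, emergency=200
Event 1 (deposit 150 to emergency): emergency: 200 + 150 = 350. Balances: taxes=700, savings=500, emergency=350
Event 2 (withdraw 300 from taxes): taxes: 700 - 300 = 400. Balances: taxes=400, savings=500, emergency=350
Event 3 (deposit 150 to emergency): emergency: 350 + 150 = 500. Balances: taxes=400, savings=500, emergency=500
Event 4 (transfer 50 savings -> taxes): savings: 500 - 50 = 450, taxes: 400 + 50 = 450. Balances: taxes=450, savings=450, emergency=500
Event 5 (deposit 50 to emergency): emergency: 500 + 50 = 550. Balances: taxes=450, savings=450, emergency=550
Event 6 (deposit 400 to emergency): emergency: 550 + 400 = 950. Balances: taxes=450, savings=450, emergency=950
Event 7 (deposit 400 to taxes): taxes: 450 + 400 = 850. Balances: taxes=850, savings=450, emergency=950
Event 8 (transfer 50 emergency -> taxes): emergency: 950 - 50 = 900, taxes: 850 + 50 = 900. Balances: taxes=900, savings=450, emergency=900
Event 9 (transfer 150 emergency -> savings): emergency: 900 - 150 = 750, savings: 450 + 150 = 600. Balances: taxes=900, savings=600, emergency=750

Final balance of emergency: 750

Answer: 750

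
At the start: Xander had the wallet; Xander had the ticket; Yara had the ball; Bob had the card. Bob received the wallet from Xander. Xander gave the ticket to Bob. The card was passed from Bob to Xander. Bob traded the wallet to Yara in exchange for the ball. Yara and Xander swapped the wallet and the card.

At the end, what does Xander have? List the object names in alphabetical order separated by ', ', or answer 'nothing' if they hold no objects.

Answer: wallet

Derivation:
Tracking all object holders:
Start: wallet:Xander, ticket:Xander, ball:Yara, card:Bob
Event 1 (give wallet: Xander -> Bob). State: wallet:Bob, ticket:Xander, ball:Yara, card:Bob
Event 2 (give ticket: Xander -> Bob). State: wallet:Bob, ticket:Bob, ball:Yara, card:Bob
Event 3 (give card: Bob -> Xander). State: wallet:Bob, ticket:Bob, ball:Yara, card:Xander
Event 4 (swap wallet<->ball: now wallet:Yara, ball:Bob). State: wallet:Yara, ticket:Bob, ball:Bob, card:Xander
Event 5 (swap wallet<->card: now wallet:Xander, card:Yara). State: wallet:Xander, ticket:Bob, ball:Bob, card:Yara

Final state: wallet:Xander, ticket:Bob, ball:Bob, card:Yara
Xander holds: wallet.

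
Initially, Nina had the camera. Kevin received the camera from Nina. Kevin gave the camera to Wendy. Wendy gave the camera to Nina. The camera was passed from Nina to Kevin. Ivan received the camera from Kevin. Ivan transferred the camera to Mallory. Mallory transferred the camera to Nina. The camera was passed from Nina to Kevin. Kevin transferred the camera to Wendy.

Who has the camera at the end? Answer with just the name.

Answer: Wendy

Derivation:
Tracking the camera through each event:
Start: Nina has the camera.
After event 1: Kevin has the camera.
After event 2: Wendy has the camera.
After event 3: Nina has the camera.
After event 4: Kevin has the camera.
After event 5: Ivan has the camera.
After event 6: Mallory has the camera.
After event 7: Nina has the camera.
After event 8: Kevin has the camera.
After event 9: Wendy has the camera.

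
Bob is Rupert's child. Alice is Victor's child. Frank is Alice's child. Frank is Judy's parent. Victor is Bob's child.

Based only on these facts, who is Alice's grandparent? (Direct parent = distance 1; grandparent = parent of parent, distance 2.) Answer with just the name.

Answer: Bob

Derivation:
Reconstructing the parent chain from the given facts:
  Rupert -> Bob -> Victor -> Alice -> Frank -> Judy
(each arrow means 'parent of the next')
Positions in the chain (0 = top):
  position of Rupert: 0
  position of Bob: 1
  position of Victor: 2
  position of Alice: 3
  position of Frank: 4
  position of Judy: 5

Alice is at position 3; the grandparent is 2 steps up the chain, i.e. position 1: Bob.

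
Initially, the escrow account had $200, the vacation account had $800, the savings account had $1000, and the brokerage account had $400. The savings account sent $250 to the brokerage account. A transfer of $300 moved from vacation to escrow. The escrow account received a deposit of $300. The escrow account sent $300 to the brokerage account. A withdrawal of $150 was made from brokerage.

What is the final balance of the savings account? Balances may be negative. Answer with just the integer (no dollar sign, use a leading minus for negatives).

Answer: 750

Derivation:
Tracking account balances step by step:
Start: escrow=200, vacation=800, savings=1000, brokerage=400
Event 1 (transfer 250 savings -> brokerage): savings: 1000 - 250 = 750, brokerage: 400 + 250 = 650. Balances: escrow=200, vacation=800, savings=750, brokerage=650
Event 2 (transfer 300 vacation -> escrow): vacation: 800 - 300 = 500, escrow: 200 + 300 = 500. Balances: escrow=500, vacation=500, savings=750, brokerage=650
Event 3 (deposit 300 to escrow): escrow: 500 + 300 = 800. Balances: escrow=800, vacation=500, savings=750, brokerage=650
Event 4 (transfer 300 escrow -> brokerage): escrow: 800 - 300 = 500, brokerage: 650 + 300 = 950. Balances: escrow=500, vacation=500, savings=750, brokerage=950
Event 5 (withdraw 150 from brokerage): brokerage: 950 - 150 = 800. Balances: escrow=500, vacation=500, savings=750, brokerage=800

Final balance of savings: 750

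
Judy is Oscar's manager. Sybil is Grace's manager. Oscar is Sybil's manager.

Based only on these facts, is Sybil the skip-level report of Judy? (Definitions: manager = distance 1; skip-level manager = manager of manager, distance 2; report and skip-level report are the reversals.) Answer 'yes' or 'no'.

Reconstructing the manager chain from the given facts:
  Judy -> Oscar -> Sybil -> Grace
(each arrow means 'manager of the next')
Positions in the chain (0 = top):
  position of Judy: 0
  position of Oscar: 1
  position of Sybil: 2
  position of Grace: 3

Sybil is at position 2, Judy is at position 0; signed distance (j - i) = -2.
'skip-level report' requires j - i = -2. Actual distance is -2, so the relation HOLDS.

Answer: yes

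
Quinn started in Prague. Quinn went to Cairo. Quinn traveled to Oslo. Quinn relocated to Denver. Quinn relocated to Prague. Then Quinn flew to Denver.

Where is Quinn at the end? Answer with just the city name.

Answer: Denver

Derivation:
Tracking Quinn's location:
Start: Quinn is in Prague.
After move 1: Prague -> Cairo. Quinn is in Cairo.
After move 2: Cairo -> Oslo. Quinn is in Oslo.
After move 3: Oslo -> Denver. Quinn is in Denver.
After move 4: Denver -> Prague. Quinn is in Prague.
After move 5: Prague -> Denver. Quinn is in Denver.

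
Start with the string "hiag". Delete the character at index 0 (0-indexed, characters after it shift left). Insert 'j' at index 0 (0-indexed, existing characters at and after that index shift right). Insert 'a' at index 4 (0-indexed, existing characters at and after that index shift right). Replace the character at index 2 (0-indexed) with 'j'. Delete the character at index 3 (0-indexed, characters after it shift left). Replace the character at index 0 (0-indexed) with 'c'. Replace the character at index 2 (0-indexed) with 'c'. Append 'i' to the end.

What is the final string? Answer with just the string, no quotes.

Applying each edit step by step:
Start: "hiag"
Op 1 (delete idx 0 = 'h'): "hiag" -> "iag"
Op 2 (insert 'j' at idx 0): "iag" -> "jiag"
Op 3 (insert 'a' at idx 4): "jiag" -> "jiaga"
Op 4 (replace idx 2: 'a' -> 'j'): "jiaga" -> "jijga"
Op 5 (delete idx 3 = 'g'): "jijga" -> "jija"
Op 6 (replace idx 0: 'j' -> 'c'): "jija" -> "cija"
Op 7 (replace idx 2: 'j' -> 'c'): "cija" -> "cica"
Op 8 (append 'i'): "cica" -> "cicai"

Answer: cicai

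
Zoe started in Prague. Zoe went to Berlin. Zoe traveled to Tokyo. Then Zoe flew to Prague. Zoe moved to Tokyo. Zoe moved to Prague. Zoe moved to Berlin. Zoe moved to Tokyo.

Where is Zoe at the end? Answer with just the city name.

Answer: Tokyo

Derivation:
Tracking Zoe's location:
Start: Zoe is in Prague.
After move 1: Prague -> Berlin. Zoe is in Berlin.
After move 2: Berlin -> Tokyo. Zoe is in Tokyo.
After move 3: Tokyo -> Prague. Zoe is in Prague.
After move 4: Prague -> Tokyo. Zoe is in Tokyo.
After move 5: Tokyo -> Prague. Zoe is in Prague.
After move 6: Prague -> Berlin. Zoe is in Berlin.
After move 7: Berlin -> Tokyo. Zoe is in Tokyo.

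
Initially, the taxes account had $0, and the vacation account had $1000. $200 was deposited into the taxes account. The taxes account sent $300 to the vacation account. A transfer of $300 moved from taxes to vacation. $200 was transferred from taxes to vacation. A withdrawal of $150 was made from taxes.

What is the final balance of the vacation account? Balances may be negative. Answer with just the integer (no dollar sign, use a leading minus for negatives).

Tracking account balances step by step:
Start: taxes=0, vacation=1000
Event 1 (deposit 200 to taxes): taxes: 0 + 200 = 200. Balances: taxes=200, vacation=1000
Event 2 (transfer 300 taxes -> vacation): taxes: 200 - 300 = -100, vacation: 1000 + 300 = 1300. Balances: taxes=-100, vacation=1300
Event 3 (transfer 300 taxes -> vacation): taxes: -100 - 300 = -400, vacation: 1300 + 300 = 1600. Balances: taxes=-400, vacation=1600
Event 4 (transfer 200 taxes -> vacation): taxes: -400 - 200 = -600, vacation: 1600 + 200 = 1800. Balances: taxes=-600, vacation=1800
Event 5 (withdraw 150 from taxes): taxes: -600 - 150 = -750. Balances: taxes=-750, vacation=1800

Final balance of vacation: 1800

Answer: 1800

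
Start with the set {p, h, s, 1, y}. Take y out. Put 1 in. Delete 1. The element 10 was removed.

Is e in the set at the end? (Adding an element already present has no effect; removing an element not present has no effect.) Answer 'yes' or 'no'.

Answer: no

Derivation:
Tracking the set through each operation:
Start: {1, h, p, s, y}
Event 1 (remove y): removed. Set: {1, h, p, s}
Event 2 (add 1): already present, no change. Set: {1, h, p, s}
Event 3 (remove 1): removed. Set: {h, p, s}
Event 4 (remove 10): not present, no change. Set: {h, p, s}

Final set: {h, p, s} (size 3)
e is NOT in the final set.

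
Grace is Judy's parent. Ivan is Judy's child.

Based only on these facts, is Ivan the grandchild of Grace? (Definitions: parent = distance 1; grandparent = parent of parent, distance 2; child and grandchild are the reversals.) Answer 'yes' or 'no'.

Answer: yes

Derivation:
Reconstructing the parent chain from the given facts:
  Grace -> Judy -> Ivan
(each arrow means 'parent of the next')
Positions in the chain (0 = top):
  position of Grace: 0
  position of Judy: 1
  position of Ivan: 2

Ivan is at position 2, Grace is at position 0; signed distance (j - i) = -2.
'grandchild' requires j - i = -2. Actual distance is -2, so the relation HOLDS.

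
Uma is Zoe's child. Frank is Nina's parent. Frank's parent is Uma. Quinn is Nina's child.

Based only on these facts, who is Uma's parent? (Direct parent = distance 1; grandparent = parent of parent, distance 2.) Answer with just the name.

Reconstructing the parent chain from the given facts:
  Zoe -> Uma -> Frank -> Nina -> Quinn
(each arrow means 'parent of the next')
Positions in the chain (0 = top):
  position of Zoe: 0
  position of Uma: 1
  position of Frank: 2
  position of Nina: 3
  position of Quinn: 4

Uma is at position 1; the parent is 1 step up the chain, i.e. position 0: Zoe.

Answer: Zoe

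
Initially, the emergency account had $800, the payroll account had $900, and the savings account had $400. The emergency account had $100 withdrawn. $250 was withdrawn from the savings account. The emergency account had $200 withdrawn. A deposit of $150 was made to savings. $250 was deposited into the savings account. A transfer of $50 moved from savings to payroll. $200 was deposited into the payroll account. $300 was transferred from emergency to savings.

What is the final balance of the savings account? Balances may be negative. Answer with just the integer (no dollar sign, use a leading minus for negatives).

Answer: 800

Derivation:
Tracking account balances step by step:
Start: emergency=800, payroll=900, savings=400
Event 1 (withdraw 100 from emergency): emergency: 800 - 100 = 700. Balances: emergency=700, payroll=900, savings=400
Event 2 (withdraw 250 from savings): savings: 400 - 250 = 150. Balances: emergency=700, payroll=900, savings=150
Event 3 (withdraw 200 from emergency): emergency: 700 - 200 = 500. Balances: emergency=500, payroll=900, savings=150
Event 4 (deposit 150 to savings): savings: 150 + 150 = 300. Balances: emergency=500, payroll=900, savings=300
Event 5 (deposit 250 to savings): savings: 300 + 250 = 550. Balances: emergency=500, payroll=900, savings=550
Event 6 (transfer 50 savings -> payroll): savings: 550 - 50 = 500, payroll: 900 + 50 = 950. Balances: emergency=500, payroll=950, savings=500
Event 7 (deposit 200 to payroll): payroll: 950 + 200 = 1150. Balances: emergency=500, payroll=1150, savings=500
Event 8 (transfer 300 emergency -> savings): emergency: 500 - 300 = 200, savings: 500 + 300 = 800. Balances: emergency=200, payroll=1150, savings=800

Final balance of savings: 800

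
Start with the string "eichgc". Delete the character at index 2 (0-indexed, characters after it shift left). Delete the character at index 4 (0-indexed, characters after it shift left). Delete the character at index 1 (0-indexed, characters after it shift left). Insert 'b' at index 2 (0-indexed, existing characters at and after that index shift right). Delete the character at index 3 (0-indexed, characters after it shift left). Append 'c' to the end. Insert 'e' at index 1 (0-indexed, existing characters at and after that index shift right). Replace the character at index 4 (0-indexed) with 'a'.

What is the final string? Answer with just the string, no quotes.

Answer: eehba

Derivation:
Applying each edit step by step:
Start: "eichgc"
Op 1 (delete idx 2 = 'c'): "eichgc" -> "eihgc"
Op 2 (delete idx 4 = 'c'): "eihgc" -> "eihg"
Op 3 (delete idx 1 = 'i'): "eihg" -> "ehg"
Op 4 (insert 'b' at idx 2): "ehg" -> "ehbg"
Op 5 (delete idx 3 = 'g'): "ehbg" -> "ehb"
Op 6 (append 'c'): "ehb" -> "ehbc"
Op 7 (insert 'e' at idx 1): "ehbc" -> "eehbc"
Op 8 (replace idx 4: 'c' -> 'a'): "eehbc" -> "eehba"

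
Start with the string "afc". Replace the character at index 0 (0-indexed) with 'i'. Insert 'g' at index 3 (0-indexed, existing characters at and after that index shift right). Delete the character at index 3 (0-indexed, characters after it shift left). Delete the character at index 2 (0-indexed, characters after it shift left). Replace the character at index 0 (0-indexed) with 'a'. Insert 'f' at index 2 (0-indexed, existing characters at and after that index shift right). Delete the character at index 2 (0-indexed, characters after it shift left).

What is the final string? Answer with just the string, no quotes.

Answer: af

Derivation:
Applying each edit step by step:
Start: "afc"
Op 1 (replace idx 0: 'a' -> 'i'): "afc" -> "ifc"
Op 2 (insert 'g' at idx 3): "ifc" -> "ifcg"
Op 3 (delete idx 3 = 'g'): "ifcg" -> "ifc"
Op 4 (delete idx 2 = 'c'): "ifc" -> "if"
Op 5 (replace idx 0: 'i' -> 'a'): "if" -> "af"
Op 6 (insert 'f' at idx 2): "af" -> "aff"
Op 7 (delete idx 2 = 'f'): "aff" -> "af"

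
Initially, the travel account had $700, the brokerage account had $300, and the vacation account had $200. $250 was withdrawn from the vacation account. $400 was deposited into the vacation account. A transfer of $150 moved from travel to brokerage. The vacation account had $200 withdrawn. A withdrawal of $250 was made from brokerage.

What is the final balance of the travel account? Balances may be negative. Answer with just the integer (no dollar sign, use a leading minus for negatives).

Answer: 550

Derivation:
Tracking account balances step by step:
Start: travel=700, brokerage=300, vacation=200
Event 1 (withdraw 250 from vacation): vacation: 200 - 250 = -50. Balances: travel=700, brokerage=300, vacation=-50
Event 2 (deposit 400 to vacation): vacation: -50 + 400 = 350. Balances: travel=700, brokerage=300, vacation=350
Event 3 (transfer 150 travel -> brokerage): travel: 700 - 150 = 550, brokerage: 300 + 150 = 450. Balances: travel=550, brokerage=450, vacation=350
Event 4 (withdraw 200 from vacation): vacation: 350 - 200 = 150. Balances: travel=550, brokerage=450, vacation=150
Event 5 (withdraw 250 from brokerage): brokerage: 450 - 250 = 200. Balances: travel=550, brokerage=200, vacation=150

Final balance of travel: 550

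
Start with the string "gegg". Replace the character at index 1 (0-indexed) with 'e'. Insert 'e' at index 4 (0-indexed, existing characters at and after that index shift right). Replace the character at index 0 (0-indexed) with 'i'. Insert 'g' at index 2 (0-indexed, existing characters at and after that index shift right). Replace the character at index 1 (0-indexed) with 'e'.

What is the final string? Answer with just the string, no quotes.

Answer: ieggge

Derivation:
Applying each edit step by step:
Start: "gegg"
Op 1 (replace idx 1: 'e' -> 'e'): "gegg" -> "gegg"
Op 2 (insert 'e' at idx 4): "gegg" -> "gegge"
Op 3 (replace idx 0: 'g' -> 'i'): "gegge" -> "iegge"
Op 4 (insert 'g' at idx 2): "iegge" -> "ieggge"
Op 5 (replace idx 1: 'e' -> 'e'): "ieggge" -> "ieggge"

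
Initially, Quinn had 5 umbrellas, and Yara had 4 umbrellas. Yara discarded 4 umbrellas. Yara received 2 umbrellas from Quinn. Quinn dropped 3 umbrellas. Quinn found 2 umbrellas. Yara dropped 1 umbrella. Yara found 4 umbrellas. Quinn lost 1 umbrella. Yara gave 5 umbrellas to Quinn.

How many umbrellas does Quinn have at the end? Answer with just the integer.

Answer: 6

Derivation:
Tracking counts step by step:
Start: Quinn=5, Yara=4
Event 1 (Yara -4): Yara: 4 -> 0. State: Quinn=5, Yara=0
Event 2 (Quinn -> Yara, 2): Quinn: 5 -> 3, Yara: 0 -> 2. State: Quinn=3, Yara=2
Event 3 (Quinn -3): Quinn: 3 -> 0. State: Quinn=0, Yara=2
Event 4 (Quinn +2): Quinn: 0 -> 2. State: Quinn=2, Yara=2
Event 5 (Yara -1): Yara: 2 -> 1. State: Quinn=2, Yara=1
Event 6 (Yara +4): Yara: 1 -> 5. State: Quinn=2, Yara=5
Event 7 (Quinn -1): Quinn: 2 -> 1. State: Quinn=1, Yara=5
Event 8 (Yara -> Quinn, 5): Yara: 5 -> 0, Quinn: 1 -> 6. State: Quinn=6, Yara=0

Quinn's final count: 6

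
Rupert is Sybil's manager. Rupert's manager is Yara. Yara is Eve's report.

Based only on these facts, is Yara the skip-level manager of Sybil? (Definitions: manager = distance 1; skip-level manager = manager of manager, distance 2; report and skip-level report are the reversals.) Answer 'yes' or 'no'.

Reconstructing the manager chain from the given facts:
  Eve -> Yara -> Rupert -> Sybil
(each arrow means 'manager of the next')
Positions in the chain (0 = top):
  position of Eve: 0
  position of Yara: 1
  position of Rupert: 2
  position of Sybil: 3

Yara is at position 1, Sybil is at position 3; signed distance (j - i) = 2.
'skip-level manager' requires j - i = 2. Actual distance is 2, so the relation HOLDS.

Answer: yes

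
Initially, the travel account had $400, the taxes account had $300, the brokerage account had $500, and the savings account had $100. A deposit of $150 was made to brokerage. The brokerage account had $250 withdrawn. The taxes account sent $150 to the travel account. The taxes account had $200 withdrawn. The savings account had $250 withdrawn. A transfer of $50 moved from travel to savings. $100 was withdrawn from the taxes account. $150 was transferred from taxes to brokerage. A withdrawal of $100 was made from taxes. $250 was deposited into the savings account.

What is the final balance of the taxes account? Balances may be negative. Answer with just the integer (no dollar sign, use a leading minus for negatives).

Tracking account balances step by step:
Start: travel=400, taxes=300, brokerage=500, savings=100
Event 1 (deposit 150 to brokerage): brokerage: 500 + 150 = 650. Balances: travel=400, taxes=300, brokerage=650, savings=100
Event 2 (withdraw 250 from brokerage): brokerage: 650 - 250 = 400. Balances: travel=400, taxes=300, brokerage=400, savings=100
Event 3 (transfer 150 taxes -> travel): taxes: 300 - 150 = 150, travel: 400 + 150 = 550. Balances: travel=550, taxes=150, brokerage=400, savings=100
Event 4 (withdraw 200 from taxes): taxes: 150 - 200 = -50. Balances: travel=550, taxes=-50, brokerage=400, savings=100
Event 5 (withdraw 250 from savings): savings: 100 - 250 = -150. Balances: travel=550, taxes=-50, brokerage=400, savings=-150
Event 6 (transfer 50 travel -> savings): travel: 550 - 50 = 500, savings: -150 + 50 = -100. Balances: travel=500, taxes=-50, brokerage=400, savings=-100
Event 7 (withdraw 100 from taxes): taxes: -50 - 100 = -150. Balances: travel=500, taxes=-150, brokerage=400, savings=-100
Event 8 (transfer 150 taxes -> brokerage): taxes: -150 - 150 = -300, brokerage: 400 + 150 = 550. Balances: travel=500, taxes=-300, brokerage=550, savings=-100
Event 9 (withdraw 100 from taxes): taxes: -300 - 100 = -400. Balances: travel=500, taxes=-400, brokerage=550, savings=-100
Event 10 (deposit 250 to savings): savings: -100 + 250 = 150. Balances: travel=500, taxes=-400, brokerage=550, savings=150

Final balance of taxes: -400

Answer: -400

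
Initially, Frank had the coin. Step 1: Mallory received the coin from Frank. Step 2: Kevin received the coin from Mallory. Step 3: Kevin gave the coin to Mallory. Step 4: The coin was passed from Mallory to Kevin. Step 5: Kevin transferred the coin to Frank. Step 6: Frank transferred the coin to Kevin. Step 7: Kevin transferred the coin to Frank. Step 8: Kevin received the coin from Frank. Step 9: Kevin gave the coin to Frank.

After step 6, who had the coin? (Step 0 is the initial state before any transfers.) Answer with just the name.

Tracking the coin holder through step 6:
After step 0 (start): Frank
After step 1: Mallory
After step 2: Kevin
After step 3: Mallory
After step 4: Kevin
After step 5: Frank
After step 6: Kevin

At step 6, the holder is Kevin.

Answer: Kevin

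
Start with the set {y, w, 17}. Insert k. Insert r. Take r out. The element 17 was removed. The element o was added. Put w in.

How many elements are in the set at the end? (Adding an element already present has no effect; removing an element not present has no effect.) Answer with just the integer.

Tracking the set through each operation:
Start: {17, w, y}
Event 1 (add k): added. Set: {17, k, w, y}
Event 2 (add r): added. Set: {17, k, r, w, y}
Event 3 (remove r): removed. Set: {17, k, w, y}
Event 4 (remove 17): removed. Set: {k, w, y}
Event 5 (add o): added. Set: {k, o, w, y}
Event 6 (add w): already present, no change. Set: {k, o, w, y}

Final set: {k, o, w, y} (size 4)

Answer: 4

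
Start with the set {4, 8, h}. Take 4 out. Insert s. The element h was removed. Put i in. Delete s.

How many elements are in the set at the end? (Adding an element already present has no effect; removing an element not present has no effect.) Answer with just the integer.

Tracking the set through each operation:
Start: {4, 8, h}
Event 1 (remove 4): removed. Set: {8, h}
Event 2 (add s): added. Set: {8, h, s}
Event 3 (remove h): removed. Set: {8, s}
Event 4 (add i): added. Set: {8, i, s}
Event 5 (remove s): removed. Set: {8, i}

Final set: {8, i} (size 2)

Answer: 2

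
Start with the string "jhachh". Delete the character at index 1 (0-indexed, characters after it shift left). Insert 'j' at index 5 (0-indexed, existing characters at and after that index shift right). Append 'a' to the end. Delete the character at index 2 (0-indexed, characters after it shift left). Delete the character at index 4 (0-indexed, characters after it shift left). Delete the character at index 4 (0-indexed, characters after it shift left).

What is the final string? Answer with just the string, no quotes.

Answer: jahh

Derivation:
Applying each edit step by step:
Start: "jhachh"
Op 1 (delete idx 1 = 'h'): "jhachh" -> "jachh"
Op 2 (insert 'j' at idx 5): "jachh" -> "jachhj"
Op 3 (append 'a'): "jachhj" -> "jachhja"
Op 4 (delete idx 2 = 'c'): "jachhja" -> "jahhja"
Op 5 (delete idx 4 = 'j'): "jahhja" -> "jahha"
Op 6 (delete idx 4 = 'a'): "jahha" -> "jahh"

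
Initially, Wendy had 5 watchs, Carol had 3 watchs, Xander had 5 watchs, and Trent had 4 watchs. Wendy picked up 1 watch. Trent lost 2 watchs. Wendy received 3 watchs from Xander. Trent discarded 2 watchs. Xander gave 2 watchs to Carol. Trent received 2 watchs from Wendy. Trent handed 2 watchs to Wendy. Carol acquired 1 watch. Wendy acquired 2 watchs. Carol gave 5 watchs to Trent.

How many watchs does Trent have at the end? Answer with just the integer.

Tracking counts step by step:
Start: Wendy=5, Carol=3, Xander=5, Trent=4
Event 1 (Wendy +1): Wendy: 5 -> 6. State: Wendy=6, Carol=3, Xander=5, Trent=4
Event 2 (Trent -2): Trent: 4 -> 2. State: Wendy=6, Carol=3, Xander=5, Trent=2
Event 3 (Xander -> Wendy, 3): Xander: 5 -> 2, Wendy: 6 -> 9. State: Wendy=9, Carol=3, Xander=2, Trent=2
Event 4 (Trent -2): Trent: 2 -> 0. State: Wendy=9, Carol=3, Xander=2, Trent=0
Event 5 (Xander -> Carol, 2): Xander: 2 -> 0, Carol: 3 -> 5. State: Wendy=9, Carol=5, Xander=0, Trent=0
Event 6 (Wendy -> Trent, 2): Wendy: 9 -> 7, Trent: 0 -> 2. State: Wendy=7, Carol=5, Xander=0, Trent=2
Event 7 (Trent -> Wendy, 2): Trent: 2 -> 0, Wendy: 7 -> 9. State: Wendy=9, Carol=5, Xander=0, Trent=0
Event 8 (Carol +1): Carol: 5 -> 6. State: Wendy=9, Carol=6, Xander=0, Trent=0
Event 9 (Wendy +2): Wendy: 9 -> 11. State: Wendy=11, Carol=6, Xander=0, Trent=0
Event 10 (Carol -> Trent, 5): Carol: 6 -> 1, Trent: 0 -> 5. State: Wendy=11, Carol=1, Xander=0, Trent=5

Trent's final count: 5

Answer: 5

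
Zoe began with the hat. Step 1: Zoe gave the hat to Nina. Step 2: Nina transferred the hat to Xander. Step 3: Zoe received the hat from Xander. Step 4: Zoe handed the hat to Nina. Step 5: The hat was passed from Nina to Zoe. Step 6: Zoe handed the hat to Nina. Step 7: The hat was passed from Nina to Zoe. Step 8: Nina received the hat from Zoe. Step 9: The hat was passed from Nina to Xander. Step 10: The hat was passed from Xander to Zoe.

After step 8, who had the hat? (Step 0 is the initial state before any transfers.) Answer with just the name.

Tracking the hat holder through step 8:
After step 0 (start): Zoe
After step 1: Nina
After step 2: Xander
After step 3: Zoe
After step 4: Nina
After step 5: Zoe
After step 6: Nina
After step 7: Zoe
After step 8: Nina

At step 8, the holder is Nina.

Answer: Nina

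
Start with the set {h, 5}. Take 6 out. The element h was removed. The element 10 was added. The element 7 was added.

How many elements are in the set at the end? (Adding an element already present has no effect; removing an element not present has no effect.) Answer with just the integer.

Tracking the set through each operation:
Start: {5, h}
Event 1 (remove 6): not present, no change. Set: {5, h}
Event 2 (remove h): removed. Set: {5}
Event 3 (add 10): added. Set: {10, 5}
Event 4 (add 7): added. Set: {10, 5, 7}

Final set: {10, 5, 7} (size 3)

Answer: 3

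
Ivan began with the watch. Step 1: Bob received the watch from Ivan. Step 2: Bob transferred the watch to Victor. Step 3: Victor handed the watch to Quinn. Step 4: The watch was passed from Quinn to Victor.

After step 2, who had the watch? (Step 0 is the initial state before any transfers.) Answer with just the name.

Tracking the watch holder through step 2:
After step 0 (start): Ivan
After step 1: Bob
After step 2: Victor

At step 2, the holder is Victor.

Answer: Victor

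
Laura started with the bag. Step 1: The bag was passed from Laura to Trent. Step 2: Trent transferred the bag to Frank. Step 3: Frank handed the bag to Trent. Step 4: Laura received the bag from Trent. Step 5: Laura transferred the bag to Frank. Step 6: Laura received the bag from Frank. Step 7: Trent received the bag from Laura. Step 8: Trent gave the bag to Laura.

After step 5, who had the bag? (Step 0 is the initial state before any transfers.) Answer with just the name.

Tracking the bag holder through step 5:
After step 0 (start): Laura
After step 1: Trent
After step 2: Frank
After step 3: Trent
After step 4: Laura
After step 5: Frank

At step 5, the holder is Frank.

Answer: Frank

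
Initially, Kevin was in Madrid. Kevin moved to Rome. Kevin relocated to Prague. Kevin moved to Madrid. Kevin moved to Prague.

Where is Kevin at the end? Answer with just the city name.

Answer: Prague

Derivation:
Tracking Kevin's location:
Start: Kevin is in Madrid.
After move 1: Madrid -> Rome. Kevin is in Rome.
After move 2: Rome -> Prague. Kevin is in Prague.
After move 3: Prague -> Madrid. Kevin is in Madrid.
After move 4: Madrid -> Prague. Kevin is in Prague.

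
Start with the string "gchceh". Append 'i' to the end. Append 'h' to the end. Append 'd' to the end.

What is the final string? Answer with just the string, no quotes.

Answer: gchcehihd

Derivation:
Applying each edit step by step:
Start: "gchceh"
Op 1 (append 'i'): "gchceh" -> "gchcehi"
Op 2 (append 'h'): "gchcehi" -> "gchcehih"
Op 3 (append 'd'): "gchcehih" -> "gchcehihd"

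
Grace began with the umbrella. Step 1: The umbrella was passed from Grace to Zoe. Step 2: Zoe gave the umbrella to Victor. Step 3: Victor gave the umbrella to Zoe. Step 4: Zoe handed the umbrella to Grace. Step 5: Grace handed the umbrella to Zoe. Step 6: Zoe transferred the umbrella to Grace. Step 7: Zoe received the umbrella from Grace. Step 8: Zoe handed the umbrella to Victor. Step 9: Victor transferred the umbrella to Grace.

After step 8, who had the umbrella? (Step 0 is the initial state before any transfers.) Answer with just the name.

Tracking the umbrella holder through step 8:
After step 0 (start): Grace
After step 1: Zoe
After step 2: Victor
After step 3: Zoe
After step 4: Grace
After step 5: Zoe
After step 6: Grace
After step 7: Zoe
After step 8: Victor

At step 8, the holder is Victor.

Answer: Victor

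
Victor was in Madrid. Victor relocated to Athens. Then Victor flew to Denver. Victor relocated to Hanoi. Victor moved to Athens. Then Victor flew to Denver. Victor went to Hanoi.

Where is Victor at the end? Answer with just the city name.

Tracking Victor's location:
Start: Victor is in Madrid.
After move 1: Madrid -> Athens. Victor is in Athens.
After move 2: Athens -> Denver. Victor is in Denver.
After move 3: Denver -> Hanoi. Victor is in Hanoi.
After move 4: Hanoi -> Athens. Victor is in Athens.
After move 5: Athens -> Denver. Victor is in Denver.
After move 6: Denver -> Hanoi. Victor is in Hanoi.

Answer: Hanoi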